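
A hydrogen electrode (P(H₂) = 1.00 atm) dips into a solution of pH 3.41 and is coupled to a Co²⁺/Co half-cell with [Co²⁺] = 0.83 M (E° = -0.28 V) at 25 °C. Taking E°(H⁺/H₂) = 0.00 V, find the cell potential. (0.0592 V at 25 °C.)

0.081 V

The hydrogen couple is the cathode, so E°_cell = 0.28 V; n = 2.
[H⁺] = 10^(−3.41) = 3.9 × 10^-4 M, and Q = [Co²⁺]·P(H₂) / [H⁺]^2 = 5.48 × 10^6.
E = E° − (0.0592/2) log Q = 0.28 − (0.0592/2)(6.739) = 0.081 V.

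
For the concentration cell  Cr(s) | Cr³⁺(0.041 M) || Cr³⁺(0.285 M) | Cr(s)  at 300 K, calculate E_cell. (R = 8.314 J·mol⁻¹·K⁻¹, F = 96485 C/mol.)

0.017 V

Both half-cells are Cr³⁺/Cr, so E°_cell = 0. The concentrated side is the cathode; the cell reaction moves Cr³⁺ from high to low concentration with n = 3.
Q = [Cr³⁺]_dilute/[Cr³⁺]_conc = 0.041/0.285 = 0.144.
E = 0 − (RT/nF) ln Q = −((8.314×300)/(3×96485))(-1.939) = 0.0167 V.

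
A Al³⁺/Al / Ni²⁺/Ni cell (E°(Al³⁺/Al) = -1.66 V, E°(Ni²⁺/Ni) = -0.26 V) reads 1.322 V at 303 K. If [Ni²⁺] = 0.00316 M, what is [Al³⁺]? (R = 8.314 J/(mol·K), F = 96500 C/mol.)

1.4 M

From the Nernst equation, ln Q = nF(E° − E)/RT = 6×96500×(1.40 − 1.322)/(8.314×303) = 17.928, so Q = 6.11 × 10^7.
With Q = [Al³⁺]^2/[Ni²⁺]^3 and the known concentrations, [Al³⁺]^2 in the numerator gives [Al³⁺] = 1.4 M.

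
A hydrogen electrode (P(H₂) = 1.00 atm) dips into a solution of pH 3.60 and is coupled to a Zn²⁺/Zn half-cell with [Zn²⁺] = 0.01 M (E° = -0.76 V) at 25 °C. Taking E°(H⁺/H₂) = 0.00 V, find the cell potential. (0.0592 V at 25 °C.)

0.61 V

The hydrogen couple is the cathode, so E°_cell = 0.76 V; n = 2.
[H⁺] = 10^(−3.60) = 2.5 × 10^-4 M, and Q = [Zn²⁺]·P(H₂) / [H⁺]^2 = 1.58 × 10^5.
E = E° − (0.0592/2) log Q = 0.76 − (0.0592/2)(5.200) = 0.606 V.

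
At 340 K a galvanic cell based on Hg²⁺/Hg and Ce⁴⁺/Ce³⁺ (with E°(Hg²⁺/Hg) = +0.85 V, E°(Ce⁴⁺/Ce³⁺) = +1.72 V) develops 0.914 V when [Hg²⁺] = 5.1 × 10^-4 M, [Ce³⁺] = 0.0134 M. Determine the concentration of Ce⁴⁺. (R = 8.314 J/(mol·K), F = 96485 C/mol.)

0.0014 M

From the Nernst equation, ln Q = nF(E° − E)/RT = 2×96485×(0.87 − 0.914)/(8.314×340) = -3.004, so Q = 0.0496.
With Q = [Hg²⁺]·[Ce³⁺]^2/[Ce⁴⁺]^2 and the known concentrations, [Ce⁴⁺]^2 in the denominator gives [Ce⁴⁺] = 0.0014 M.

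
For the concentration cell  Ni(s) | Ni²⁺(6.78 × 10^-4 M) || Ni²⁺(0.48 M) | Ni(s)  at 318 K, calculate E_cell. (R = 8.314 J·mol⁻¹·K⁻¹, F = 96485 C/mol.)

Both half-cells are Ni²⁺/Ni, so E°_cell = 0. The concentrated side is the cathode; the cell reaction moves Ni²⁺ from high to low concentration with n = 2.
Q = [Ni²⁺]_dilute/[Ni²⁺]_conc = 6.78 × 10^-4/0.48 = 0.00141.
E = 0 − (RT/nF) ln Q = −((8.314×318)/(2×96485))(-6.562) = 0.0899 V.

0.090 V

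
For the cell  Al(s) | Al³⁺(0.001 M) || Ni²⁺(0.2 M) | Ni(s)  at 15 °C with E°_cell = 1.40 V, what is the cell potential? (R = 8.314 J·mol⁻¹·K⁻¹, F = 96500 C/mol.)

Balancing electrons gives n = 6; the reaction quotient is Q = [Al³⁺]^2/[Ni²⁺]^3 = 1.25 × 10^-4.
E = E° − (RT/nF) ln Q = 1.40 − (8.314×288)/(6×96500) × (-8.987) = 1.400 + 0.037 = 1.437 V.

1.44 V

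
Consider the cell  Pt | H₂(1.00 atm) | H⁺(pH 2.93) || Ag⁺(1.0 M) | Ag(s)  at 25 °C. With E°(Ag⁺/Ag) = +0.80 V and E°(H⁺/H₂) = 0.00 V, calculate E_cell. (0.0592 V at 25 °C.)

The Ag⁺/Ag couple is the cathode, so E°_cell = 0.80 V; n = 2.
[H⁺] = 10^(−2.93) = 0.0012 M, and Q = [H⁺]^2 / ([Ag⁺]^2·P(H₂)) = 1.38 × 10^-6.
E = E° − (0.0592/2) log Q = 0.80 − (0.0592/2)(-5.860) = 0.973 V.

0.97 V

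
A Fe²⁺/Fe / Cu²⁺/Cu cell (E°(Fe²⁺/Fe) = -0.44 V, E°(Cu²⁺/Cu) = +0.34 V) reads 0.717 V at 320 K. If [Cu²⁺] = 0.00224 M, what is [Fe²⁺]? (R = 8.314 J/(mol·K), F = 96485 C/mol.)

From the Nernst equation, ln Q = nF(E° − E)/RT = 2×96485×(0.78 − 0.717)/(8.314×320) = 4.570, so Q = 96.5.
With Q = [Fe²⁺]/[Cu²⁺] and the known concentrations, [Fe²⁺] in the numerator gives [Fe²⁺] = 0.22 M.

0.22 M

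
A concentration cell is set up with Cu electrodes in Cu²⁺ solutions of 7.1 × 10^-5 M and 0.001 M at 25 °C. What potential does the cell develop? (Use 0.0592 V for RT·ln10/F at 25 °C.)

Both half-cells are Cu²⁺/Cu, so E°_cell = 0. The concentrated side is the cathode; the cell reaction moves Cu²⁺ from high to low concentration with n = 2.
Q = [Cu²⁺]_dilute/[Cu²⁺]_conc = 7.1 × 10^-5/0.001 = 0.0710.
E = 0 − (0.0592/2) log Q = −(0.0592/2)(-1.149) = 0.0340 V.

0.034 V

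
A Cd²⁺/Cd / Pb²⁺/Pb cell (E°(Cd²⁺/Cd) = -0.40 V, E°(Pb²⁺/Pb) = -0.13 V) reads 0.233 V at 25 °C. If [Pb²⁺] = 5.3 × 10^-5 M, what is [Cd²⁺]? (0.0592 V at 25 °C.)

From the Nernst equation, log Q = n(E° − E)/0.0592 = 2(0.27 − 0.233)/0.0592 = 1.250, so Q = 17.8.
With Q = [Cd²⁺]/[Pb²⁺] and the known concentrations, [Cd²⁺] in the numerator gives [Cd²⁺] = 9.4 × 10^-4 M.

9.4 × 10^-4 M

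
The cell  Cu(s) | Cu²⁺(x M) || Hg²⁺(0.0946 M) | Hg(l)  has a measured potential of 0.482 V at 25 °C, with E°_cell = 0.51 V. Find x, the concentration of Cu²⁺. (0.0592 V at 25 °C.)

From the Nernst equation, log Q = n(E° − E)/0.0592 = 2(0.51 − 0.482)/0.0592 = 0.946, so Q = 8.83.
With Q = [Cu²⁺]/[Hg²⁺] and the known concentrations, [Cu²⁺] in the numerator gives [Cu²⁺] = 0.84 M.

0.84 M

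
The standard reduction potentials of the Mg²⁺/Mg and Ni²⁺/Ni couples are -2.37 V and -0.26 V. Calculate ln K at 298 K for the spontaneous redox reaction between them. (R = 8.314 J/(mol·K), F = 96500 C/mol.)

E°_cell = -0.26 − (-2.37) = 2.11 V, with n = 2 electrons transferred.
At equilibrium E = 0, so the Nernst equation gives ln K = nFE°/RT = (2)(96500)(2.11)/((8.314)(298)) = 164.37.

ln K = 164.4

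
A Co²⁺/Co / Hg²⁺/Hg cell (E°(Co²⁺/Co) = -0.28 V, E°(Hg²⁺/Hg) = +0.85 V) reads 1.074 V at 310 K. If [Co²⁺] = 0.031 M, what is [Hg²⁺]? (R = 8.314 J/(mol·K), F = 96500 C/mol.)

4.7 × 10^-4 M

From the Nernst equation, ln Q = nF(E° − E)/RT = 2×96500×(1.13 − 1.074)/(8.314×310) = 4.193, so Q = 66.3.
With Q = [Co²⁺]/[Hg²⁺] and the known concentrations, [Hg²⁺] in the denominator gives [Hg²⁺] = 4.7 × 10^-4 M.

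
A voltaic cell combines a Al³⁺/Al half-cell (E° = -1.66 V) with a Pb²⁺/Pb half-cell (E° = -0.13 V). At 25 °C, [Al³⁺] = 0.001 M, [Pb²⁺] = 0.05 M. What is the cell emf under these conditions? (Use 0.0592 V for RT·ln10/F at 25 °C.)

1.55 V

The Pb²⁺/Pb couple has the higher reduction potential and acts as the cathode, so E°_cell = -0.13 − (-1.66) = 1.53 V.
Balancing electrons gives n = 6; the reaction quotient is Q = [Al³⁺]^2/[Pb²⁺]^3 = 0.00800.
At 25 °C, E = E° − (0.0592/n) log Q = 1.53 − (0.0592/6)(-2.097) = 1.530 + 0.021 = 1.551 V.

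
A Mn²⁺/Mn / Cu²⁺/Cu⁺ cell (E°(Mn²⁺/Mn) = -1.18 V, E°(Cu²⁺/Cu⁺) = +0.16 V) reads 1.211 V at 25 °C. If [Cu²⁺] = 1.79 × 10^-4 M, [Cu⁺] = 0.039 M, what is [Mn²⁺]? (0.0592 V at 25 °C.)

0.48 M

From the Nernst equation, log Q = n(E° − E)/0.0592 = 2(1.34 − 1.211)/0.0592 = 4.358, so Q = 2.28 × 10^4.
With Q = [Mn²⁺]·[Cu⁺]^2/[Cu²⁺]^2 and the known concentrations, [Mn²⁺] in the numerator gives [Mn²⁺] = 0.48 M.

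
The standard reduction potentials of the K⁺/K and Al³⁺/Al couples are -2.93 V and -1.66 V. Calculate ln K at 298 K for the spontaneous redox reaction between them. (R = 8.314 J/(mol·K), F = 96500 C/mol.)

E°_cell = -1.66 − (-2.93) = 1.27 V, with n = 3 electrons transferred.
At equilibrium E = 0, so the Nernst equation gives ln K = nFE°/RT = (3)(96500)(1.27)/((8.314)(298)) = 148.40.

ln K = 148.4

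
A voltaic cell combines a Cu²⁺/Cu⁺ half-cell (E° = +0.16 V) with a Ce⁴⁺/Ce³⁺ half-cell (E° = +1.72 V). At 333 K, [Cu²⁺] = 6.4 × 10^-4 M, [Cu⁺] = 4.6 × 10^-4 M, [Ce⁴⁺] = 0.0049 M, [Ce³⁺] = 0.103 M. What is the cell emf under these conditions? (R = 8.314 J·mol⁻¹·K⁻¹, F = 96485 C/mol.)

1.46 V

The Ce⁴⁺/Ce³⁺ couple has the higher reduction potential and acts as the cathode, so E°_cell = +1.72 − (+0.16) = 1.56 V.
Balancing electrons gives n = 1; the reaction quotient is Q = [Cu²⁺]·[Ce³⁺]/([Cu⁺]·[Ce⁴⁺]) = 29.2.
E = E° − (RT/nF) ln Q = 1.56 − (8.314×333)/(1×96485) × (3.376) = 1.560 − 0.097 = 1.463 V.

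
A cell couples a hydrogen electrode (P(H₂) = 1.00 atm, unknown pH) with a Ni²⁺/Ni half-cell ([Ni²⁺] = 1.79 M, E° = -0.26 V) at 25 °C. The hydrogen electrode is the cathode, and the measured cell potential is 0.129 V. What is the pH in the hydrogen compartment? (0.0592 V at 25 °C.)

pH = 2.09

E°_cell = 0.26 V and n = 2.
log Q = n(E° − E)/0.0592 = 2×(0.26 − 0.129)/0.0592 = 4.426.
With Q = [Ni²⁺]·P(H₂) / [H⁺]^2, solving for [H⁺] gives log[H⁺] = -2.086, so pH = 2.09.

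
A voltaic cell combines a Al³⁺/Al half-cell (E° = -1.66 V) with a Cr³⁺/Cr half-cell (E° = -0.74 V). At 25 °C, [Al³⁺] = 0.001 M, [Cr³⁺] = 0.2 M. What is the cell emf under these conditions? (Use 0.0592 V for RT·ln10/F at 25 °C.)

The Cr³⁺/Cr couple has the higher reduction potential and acts as the cathode, so E°_cell = -0.74 − (-1.66) = 0.92 V.
Balancing electrons gives n = 3; the reaction quotient is Q = [Al³⁺]/[Cr³⁺] = 0.00500.
At 25 °C, E = E° − (0.0592/n) log Q = 0.92 − (0.0592/3)(-2.301) = 0.920 + 0.045 = 0.965 V.

0.965 V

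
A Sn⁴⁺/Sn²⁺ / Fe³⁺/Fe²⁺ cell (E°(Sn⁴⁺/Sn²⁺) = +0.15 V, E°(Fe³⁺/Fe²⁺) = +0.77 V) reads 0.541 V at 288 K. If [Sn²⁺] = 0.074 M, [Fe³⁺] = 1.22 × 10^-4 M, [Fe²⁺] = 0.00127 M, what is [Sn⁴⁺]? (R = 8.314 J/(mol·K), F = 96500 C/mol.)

From the Nernst equation, ln Q = nF(E° − E)/RT = 2×96500×(0.62 − 0.541)/(8.314×288) = 6.368, so Q = 583.
With Q = [Sn⁴⁺]·[Fe²⁺]^2/([Sn²⁺]·[Fe³⁺]^2) and the known concentrations, [Sn⁴⁺] in the numerator gives [Sn⁴⁺] = 0.4 M.

0.4 M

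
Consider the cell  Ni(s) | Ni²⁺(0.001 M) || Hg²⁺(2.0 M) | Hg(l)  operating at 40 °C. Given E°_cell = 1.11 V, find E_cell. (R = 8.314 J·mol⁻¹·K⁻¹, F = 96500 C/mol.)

Balancing electrons gives n = 2; the reaction quotient is Q = [Ni²⁺]/[Hg²⁺] = 5 × 10^-4.
E = E° − (RT/nF) ln Q = 1.11 − (8.314×313)/(2×96500) × (-7.601) = 1.110 + 0.102 = 1.212 V.

1.21 V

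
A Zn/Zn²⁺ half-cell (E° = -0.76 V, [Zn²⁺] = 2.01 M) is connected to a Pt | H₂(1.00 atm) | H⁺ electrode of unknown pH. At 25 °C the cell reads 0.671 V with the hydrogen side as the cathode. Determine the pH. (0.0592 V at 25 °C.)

E°_cell = 0.76 V and n = 2.
log Q = n(E° − E)/0.0592 = 2×(0.76 − 0.671)/0.0592 = 3.007.
With Q = [Zn²⁺]·P(H₂) / [H⁺]^2, solving for [H⁺] gives log[H⁺] = -1.352, so pH = 1.35.

pH = 1.35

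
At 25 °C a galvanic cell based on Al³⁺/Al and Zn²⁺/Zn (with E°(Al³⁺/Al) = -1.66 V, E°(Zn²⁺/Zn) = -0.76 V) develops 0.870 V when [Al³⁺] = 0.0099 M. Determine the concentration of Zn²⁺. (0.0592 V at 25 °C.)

From the Nernst equation, log Q = n(E° − E)/0.0592 = 6(0.90 − 0.870)/0.0592 = 3.041, so Q = 1100.
With Q = [Al³⁺]^2/[Zn²⁺]^3 and the known concentrations, [Zn²⁺]^3 in the denominator gives [Zn²⁺] = 0.0045 M.

0.0045 M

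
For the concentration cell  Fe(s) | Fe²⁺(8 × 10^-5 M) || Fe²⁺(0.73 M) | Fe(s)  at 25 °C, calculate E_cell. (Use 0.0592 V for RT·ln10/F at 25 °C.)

0.12 V

Both half-cells are Fe²⁺/Fe, so E°_cell = 0. The concentrated side is the cathode; the cell reaction moves Fe²⁺ from high to low concentration with n = 2.
Q = [Fe²⁺]_dilute/[Fe²⁺]_conc = 8 × 10^-5/0.73 = 1.1 × 10^-4.
E = 0 − (0.0592/2) log Q = −(0.0592/2)(-3.960) = 0.1172 V.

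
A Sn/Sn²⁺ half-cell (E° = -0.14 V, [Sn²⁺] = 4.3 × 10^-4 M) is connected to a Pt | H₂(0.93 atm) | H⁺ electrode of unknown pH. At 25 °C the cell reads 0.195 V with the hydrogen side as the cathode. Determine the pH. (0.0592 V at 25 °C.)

E°_cell = 0.14 V and n = 2.
log Q = n(E° − E)/0.0592 = 2×(0.14 − 0.195)/0.0592 = -1.858.
With Q = [Sn²⁺]·P(H₂) / [H⁺]^2, solving for [H⁺] gives log[H⁺] = -0.770, so pH = 0.77.

pH = 0.77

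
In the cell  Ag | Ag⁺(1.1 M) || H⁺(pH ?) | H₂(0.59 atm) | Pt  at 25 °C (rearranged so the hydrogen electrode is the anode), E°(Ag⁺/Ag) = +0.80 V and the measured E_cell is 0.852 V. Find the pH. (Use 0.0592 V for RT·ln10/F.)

E°_cell = 0.80 V and n = 2.
log Q = n(E° − E)/0.0592 = 2×(0.80 − 0.852)/0.0592 = -1.757.
With Q = [H⁺]^2 / ([Ag⁺]^2·P(H₂)), solving for [H⁺] gives log[H⁺] = -0.952, so pH = 0.95.

pH = 0.95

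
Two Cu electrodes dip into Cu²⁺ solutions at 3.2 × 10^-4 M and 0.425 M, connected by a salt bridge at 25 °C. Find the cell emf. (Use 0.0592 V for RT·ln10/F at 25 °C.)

0.092 V

Both half-cells are Cu²⁺/Cu, so E°_cell = 0. The concentrated side is the cathode; the cell reaction moves Cu²⁺ from high to low concentration with n = 2.
Q = [Cu²⁺]_dilute/[Cu²⁺]_conc = 3.2 × 10^-4/0.425 = 7.53 × 10^-4.
E = 0 − (0.0592/2) log Q = −(0.0592/2)(-3.123) = 0.0924 V.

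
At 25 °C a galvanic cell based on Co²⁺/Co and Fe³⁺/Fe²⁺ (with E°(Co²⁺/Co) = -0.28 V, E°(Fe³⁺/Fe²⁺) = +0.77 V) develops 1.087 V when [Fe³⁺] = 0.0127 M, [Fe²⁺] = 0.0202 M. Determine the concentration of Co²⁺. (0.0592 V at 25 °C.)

0.022 M

From the Nernst equation, log Q = n(E° − E)/0.0592 = 2(1.05 − 1.087)/0.0592 = -1.250, so Q = 0.0562.
With Q = [Co²⁺]·[Fe²⁺]^2/[Fe³⁺]^2 and the known concentrations, [Co²⁺] in the numerator gives [Co²⁺] = 0.022 M.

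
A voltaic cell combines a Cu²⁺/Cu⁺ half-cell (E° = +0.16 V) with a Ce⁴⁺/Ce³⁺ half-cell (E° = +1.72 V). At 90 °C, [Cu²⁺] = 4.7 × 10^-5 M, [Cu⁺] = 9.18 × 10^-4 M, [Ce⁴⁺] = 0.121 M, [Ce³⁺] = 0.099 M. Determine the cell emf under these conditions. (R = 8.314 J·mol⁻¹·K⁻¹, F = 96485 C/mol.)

The Ce⁴⁺/Ce³⁺ couple has the higher reduction potential and acts as the cathode, so E°_cell = +1.72 − (+0.16) = 1.56 V.
Balancing electrons gives n = 1; the reaction quotient is Q = [Cu²⁺]·[Ce³⁺]/([Cu⁺]·[Ce⁴⁺]) = 0.0419.
E = E° − (RT/nF) ln Q = 1.56 − (8.314×363)/(1×96485) × (-3.173) = 1.560 + 0.099 = 1.659 V.

1.66 V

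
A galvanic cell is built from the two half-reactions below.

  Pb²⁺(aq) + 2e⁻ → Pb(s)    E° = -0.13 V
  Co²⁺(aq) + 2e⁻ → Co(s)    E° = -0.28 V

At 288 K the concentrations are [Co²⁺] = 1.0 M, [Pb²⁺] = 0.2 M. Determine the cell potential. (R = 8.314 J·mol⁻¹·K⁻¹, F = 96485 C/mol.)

0.130 V

The Pb²⁺/Pb couple has the higher reduction potential and acts as the cathode, so E°_cell = -0.13 − (-0.28) = 0.15 V.
Balancing electrons gives n = 2; the reaction quotient is Q = [Co²⁺]/[Pb²⁺] = 5.00.
E = E° − (RT/nF) ln Q = 0.15 − (8.314×288)/(2×96485) × (1.609) = 0.150 − 0.020 = 0.130 V.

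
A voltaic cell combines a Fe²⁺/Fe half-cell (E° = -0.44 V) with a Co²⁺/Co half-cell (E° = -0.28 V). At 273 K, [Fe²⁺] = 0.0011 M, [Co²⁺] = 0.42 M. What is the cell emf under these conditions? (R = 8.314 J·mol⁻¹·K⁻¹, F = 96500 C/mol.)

0.230 V

The Co²⁺/Co couple has the higher reduction potential and acts as the cathode, so E°_cell = -0.28 − (-0.44) = 0.16 V.
Balancing electrons gives n = 2; the reaction quotient is Q = [Fe²⁺]/[Co²⁺] = 0.00262.
E = E° − (RT/nF) ln Q = 0.16 − (8.314×273)/(2×96500) × (-5.945) = 0.160 + 0.070 = 0.230 V.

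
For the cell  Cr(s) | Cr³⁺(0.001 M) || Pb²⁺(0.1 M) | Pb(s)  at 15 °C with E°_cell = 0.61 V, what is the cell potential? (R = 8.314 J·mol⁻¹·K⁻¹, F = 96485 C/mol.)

0.639 V

Balancing electrons gives n = 6; the reaction quotient is Q = [Cr³⁺]^2/[Pb²⁺]^3 = 0.00100.
E = E° − (RT/nF) ln Q = 0.61 − (8.314×288)/(6×96485) × (-6.908) = 0.610 + 0.029 = 0.639 V.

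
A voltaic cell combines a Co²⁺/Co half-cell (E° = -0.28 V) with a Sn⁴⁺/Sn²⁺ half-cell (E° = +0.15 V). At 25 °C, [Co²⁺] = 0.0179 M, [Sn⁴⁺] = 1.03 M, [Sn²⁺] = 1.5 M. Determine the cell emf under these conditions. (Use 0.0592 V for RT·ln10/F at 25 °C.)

The Sn⁴⁺/Sn²⁺ couple has the higher reduction potential and acts as the cathode, so E°_cell = +0.15 − (-0.28) = 0.43 V.
Balancing electrons gives n = 2; the reaction quotient is Q = [Co²⁺]·[Sn²⁺]/[Sn⁴⁺] = 0.0261.
At 25 °C, E = E° − (0.0592/n) log Q = 0.43 − (0.0592/2)(-1.584) = 0.430 + 0.047 = 0.477 V.

0.477 V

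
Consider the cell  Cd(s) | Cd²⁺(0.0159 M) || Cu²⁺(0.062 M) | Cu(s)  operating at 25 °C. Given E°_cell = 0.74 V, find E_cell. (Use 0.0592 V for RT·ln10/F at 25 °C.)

0.757 V

Balancing electrons gives n = 2; the reaction quotient is Q = [Cd²⁺]/[Cu²⁺] = 0.256.
At 25 °C, E = E° − (0.0592/n) log Q = 0.74 − (0.0592/2)(-0.591) = 0.740 + 0.017 = 0.757 V.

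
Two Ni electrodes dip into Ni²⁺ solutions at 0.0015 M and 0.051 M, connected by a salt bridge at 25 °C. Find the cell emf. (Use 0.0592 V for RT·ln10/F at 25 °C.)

Both half-cells are Ni²⁺/Ni, so E°_cell = 0. The concentrated side is the cathode; the cell reaction moves Ni²⁺ from high to low concentration with n = 2.
Q = [Ni²⁺]_dilute/[Ni²⁺]_conc = 0.0015/0.051 = 0.0294.
E = 0 − (0.0592/2) log Q = −(0.0592/2)(-1.531) = 0.0453 V.

0.045 V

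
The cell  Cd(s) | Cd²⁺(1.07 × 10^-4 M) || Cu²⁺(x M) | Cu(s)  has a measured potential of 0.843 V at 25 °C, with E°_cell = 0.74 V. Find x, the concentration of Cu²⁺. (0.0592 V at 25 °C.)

0.32 M

From the Nernst equation, log Q = n(E° − E)/0.0592 = 2(0.74 − 0.843)/0.0592 = -3.480, so Q = 3.31 × 10^-4.
With Q = [Cd²⁺]/[Cu²⁺] and the known concentrations, [Cu²⁺] in the denominator gives [Cu²⁺] = 0.32 M.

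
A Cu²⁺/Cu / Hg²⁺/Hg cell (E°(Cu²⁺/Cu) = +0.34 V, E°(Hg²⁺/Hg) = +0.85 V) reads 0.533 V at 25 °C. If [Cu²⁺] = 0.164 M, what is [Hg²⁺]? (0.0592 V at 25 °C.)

0.98 M

From the Nernst equation, log Q = n(E° − E)/0.0592 = 2(0.51 − 0.533)/0.0592 = -0.777, so Q = 0.167.
With Q = [Cu²⁺]/[Hg²⁺] and the known concentrations, [Hg²⁺] in the denominator gives [Hg²⁺] = 0.98 M.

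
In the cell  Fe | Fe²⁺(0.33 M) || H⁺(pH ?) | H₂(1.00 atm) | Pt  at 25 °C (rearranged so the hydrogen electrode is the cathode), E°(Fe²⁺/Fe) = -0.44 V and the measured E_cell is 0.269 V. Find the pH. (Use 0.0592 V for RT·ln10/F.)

E°_cell = 0.44 V and n = 2.
log Q = n(E° − E)/0.0592 = 2×(0.44 − 0.269)/0.0592 = 5.777.
With Q = [Fe²⁺]·P(H₂) / [H⁺]^2, solving for [H⁺] gives log[H⁺] = -3.129, so pH = 3.13.

pH = 3.13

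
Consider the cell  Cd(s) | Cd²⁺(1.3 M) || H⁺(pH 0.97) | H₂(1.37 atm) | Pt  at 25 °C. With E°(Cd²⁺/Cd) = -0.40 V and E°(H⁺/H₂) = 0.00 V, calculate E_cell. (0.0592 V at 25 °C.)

The hydrogen couple is the cathode, so E°_cell = 0.40 V; n = 2.
[H⁺] = 10^(−0.97) = 0.11 M, and Q = [Cd²⁺]·P(H₂) / [H⁺]^2 = 155.
E = E° − (0.0592/2) log Q = 0.40 − (0.0592/2)(2.191) = 0.335 V.

0.34 V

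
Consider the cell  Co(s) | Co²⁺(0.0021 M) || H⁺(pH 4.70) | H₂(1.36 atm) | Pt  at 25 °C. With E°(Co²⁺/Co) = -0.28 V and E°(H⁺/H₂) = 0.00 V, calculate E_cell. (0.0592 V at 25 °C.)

The hydrogen couple is the cathode, so E°_cell = 0.28 V; n = 2.
[H⁺] = 10^(−4.70) = 2 × 10^-5 M, and Q = [Co²⁺]·P(H₂) / [H⁺]^2 = 7.17 × 10^6.
E = E° − (0.0592/2) log Q = 0.28 − (0.0592/2)(6.856) = 0.077 V.

0.077 V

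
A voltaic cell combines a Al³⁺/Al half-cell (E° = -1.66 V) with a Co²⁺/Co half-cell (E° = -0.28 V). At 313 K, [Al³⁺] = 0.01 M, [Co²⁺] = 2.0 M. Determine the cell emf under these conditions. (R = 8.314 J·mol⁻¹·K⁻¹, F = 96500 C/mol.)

1.43 V

The Co²⁺/Co couple has the higher reduction potential and acts as the cathode, so E°_cell = -0.28 − (-1.66) = 1.38 V.
Balancing electrons gives n = 6; the reaction quotient is Q = [Al³⁺]^2/[Co²⁺]^3 = 1.25 × 10^-5.
E = E° − (RT/nF) ln Q = 1.38 − (8.314×313)/(6×96500) × (-11.290) = 1.380 + 0.051 = 1.431 V.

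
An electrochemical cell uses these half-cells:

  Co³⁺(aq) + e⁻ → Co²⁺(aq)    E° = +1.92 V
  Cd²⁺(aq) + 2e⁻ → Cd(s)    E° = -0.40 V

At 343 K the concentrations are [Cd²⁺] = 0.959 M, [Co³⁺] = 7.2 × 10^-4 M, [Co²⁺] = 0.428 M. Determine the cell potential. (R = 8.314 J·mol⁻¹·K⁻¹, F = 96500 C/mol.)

The Co³⁺/Co²⁺ couple has the higher reduction potential and acts as the cathode, so E°_cell = +1.92 − (-0.40) = 2.32 V.
Balancing electrons gives n = 2; the reaction quotient is Q = [Cd²⁺]·[Co²⁺]^2/[Co³⁺]^2 = 3.39 × 10^5.
E = E° − (RT/nF) ln Q = 2.32 − (8.314×343)/(2×96500) × (12.733) = 2.320 − 0.188 = 2.132 V.

2.13 V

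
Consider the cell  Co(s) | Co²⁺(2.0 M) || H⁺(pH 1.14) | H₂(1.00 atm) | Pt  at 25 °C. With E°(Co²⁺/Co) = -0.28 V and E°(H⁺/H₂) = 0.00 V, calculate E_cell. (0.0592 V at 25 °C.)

The hydrogen couple is the cathode, so E°_cell = 0.28 V; n = 2.
[H⁺] = 10^(−1.14) = 0.072 M, and Q = [Co²⁺]·P(H₂) / [H⁺]^2 = 381.
E = E° − (0.0592/2) log Q = 0.28 − (0.0592/2)(2.581) = 0.204 V.

0.20 V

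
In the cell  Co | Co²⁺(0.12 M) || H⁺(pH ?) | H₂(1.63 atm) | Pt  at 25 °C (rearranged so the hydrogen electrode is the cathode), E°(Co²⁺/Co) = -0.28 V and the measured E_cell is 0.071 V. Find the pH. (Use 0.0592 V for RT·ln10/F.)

E°_cell = 0.28 V and n = 2.
log Q = n(E° − E)/0.0592 = 2×(0.28 − 0.071)/0.0592 = 7.061.
With Q = [Co²⁺]·P(H₂) / [H⁺]^2, solving for [H⁺] gives log[H⁺] = -3.885, so pH = 3.88.

pH = 3.88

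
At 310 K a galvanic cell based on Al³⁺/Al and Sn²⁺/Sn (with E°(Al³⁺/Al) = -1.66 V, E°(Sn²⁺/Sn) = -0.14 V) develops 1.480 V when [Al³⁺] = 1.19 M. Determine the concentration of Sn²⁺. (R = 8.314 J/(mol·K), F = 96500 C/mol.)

From the Nernst equation, ln Q = nF(E° − E)/RT = 6×96500×(1.52 − 1.480)/(8.314×310) = 8.986, so Q = 7990.
With Q = [Al³⁺]^2/[Sn²⁺]^3 and the known concentrations, [Sn²⁺]^3 in the denominator gives [Sn²⁺] = 0.056 M.

0.056 M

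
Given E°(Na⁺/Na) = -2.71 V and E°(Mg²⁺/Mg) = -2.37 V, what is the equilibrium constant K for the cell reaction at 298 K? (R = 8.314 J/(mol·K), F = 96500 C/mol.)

3.2 × 10^11

E°_cell = -2.37 − (-2.71) = 0.34 V, with n = 2 electrons transferred.
At equilibrium E = 0, so the Nernst equation gives ln K = nFE°/RT = (2)(96500)(0.34)/((8.314)(298)) = 26.49.
K = e^26.49 = 3.2 × 10^11.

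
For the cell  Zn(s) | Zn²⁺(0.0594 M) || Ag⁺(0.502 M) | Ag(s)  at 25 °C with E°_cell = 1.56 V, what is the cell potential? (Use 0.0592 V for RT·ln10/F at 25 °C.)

Balancing electrons gives n = 2; the reaction quotient is Q = [Zn²⁺]/[Ag⁺]^2 = 0.236.
At 25 °C, E = E° − (0.0592/n) log Q = 1.56 − (0.0592/2)(-0.628) = 1.560 + 0.019 = 1.579 V.

1.58 V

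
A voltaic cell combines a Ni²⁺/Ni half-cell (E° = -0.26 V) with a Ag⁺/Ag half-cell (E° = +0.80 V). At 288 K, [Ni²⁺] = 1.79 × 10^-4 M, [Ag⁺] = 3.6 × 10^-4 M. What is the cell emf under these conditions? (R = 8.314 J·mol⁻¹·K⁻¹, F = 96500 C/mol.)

The Ag⁺/Ag couple has the higher reduction potential and acts as the cathode, so E°_cell = +0.80 − (-0.26) = 1.06 V.
Balancing electrons gives n = 2; the reaction quotient is Q = [Ni²⁺]/[Ag⁺]^2 = 1380.
E = E° − (RT/nF) ln Q = 1.06 − (8.314×288)/(2×96500) × (7.231) = 1.060 − 0.090 = 0.970 V.

0.970 V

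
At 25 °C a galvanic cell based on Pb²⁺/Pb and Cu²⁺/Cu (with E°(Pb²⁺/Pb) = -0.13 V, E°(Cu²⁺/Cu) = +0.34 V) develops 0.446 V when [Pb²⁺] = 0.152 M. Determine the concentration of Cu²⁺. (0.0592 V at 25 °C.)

From the Nernst equation, log Q = n(E° − E)/0.0592 = 2(0.47 − 0.446)/0.0592 = 0.811, so Q = 6.47.
With Q = [Pb²⁺]/[Cu²⁺] and the known concentrations, [Cu²⁺] in the denominator gives [Cu²⁺] = 0.023 M.

0.023 M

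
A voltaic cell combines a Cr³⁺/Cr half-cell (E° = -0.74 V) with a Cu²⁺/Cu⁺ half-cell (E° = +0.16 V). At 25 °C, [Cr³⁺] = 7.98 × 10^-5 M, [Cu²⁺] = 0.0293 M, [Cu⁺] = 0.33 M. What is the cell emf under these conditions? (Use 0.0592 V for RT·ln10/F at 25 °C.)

The Cu²⁺/Cu⁺ couple has the higher reduction potential and acts as the cathode, so E°_cell = +0.16 − (-0.74) = 0.90 V.
Balancing electrons gives n = 3; the reaction quotient is Q = [Cr³⁺]·[Cu⁺]^3/[Cu²⁺]^3 = 0.114.
At 25 °C, E = E° − (0.0592/n) log Q = 0.90 − (0.0592/3)(-0.943) = 0.900 + 0.019 = 0.919 V.

0.919 V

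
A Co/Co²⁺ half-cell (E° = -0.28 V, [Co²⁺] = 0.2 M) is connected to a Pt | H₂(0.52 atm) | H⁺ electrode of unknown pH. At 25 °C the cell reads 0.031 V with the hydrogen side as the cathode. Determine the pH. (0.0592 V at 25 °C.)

E°_cell = 0.28 V and n = 2.
log Q = n(E° − E)/0.0592 = 2×(0.28 − 0.031)/0.0592 = 8.412.
With Q = [Co²⁺]·P(H₂) / [H⁺]^2, solving for [H⁺] gives log[H⁺] = -4.698, so pH = 4.70.

pH = 4.70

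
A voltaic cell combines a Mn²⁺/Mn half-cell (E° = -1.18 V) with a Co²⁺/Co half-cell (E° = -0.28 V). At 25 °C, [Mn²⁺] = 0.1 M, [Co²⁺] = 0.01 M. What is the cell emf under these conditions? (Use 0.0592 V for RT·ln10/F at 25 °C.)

The Co²⁺/Co couple has the higher reduction potential and acts as the cathode, so E°_cell = -0.28 − (-1.18) = 0.90 V.
Balancing electrons gives n = 2; the reaction quotient is Q = [Mn²⁺]/[Co²⁺] = 10.0.
At 25 °C, E = E° − (0.0592/n) log Q = 0.90 − (0.0592/2)(1.000) = 0.900 − 0.030 = 0.870 V.

0.870 V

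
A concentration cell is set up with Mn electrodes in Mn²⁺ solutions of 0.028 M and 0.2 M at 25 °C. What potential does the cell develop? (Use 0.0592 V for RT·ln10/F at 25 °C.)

Both half-cells are Mn²⁺/Mn, so E°_cell = 0. The concentrated side is the cathode; the cell reaction moves Mn²⁺ from high to low concentration with n = 2.
Q = [Mn²⁺]_dilute/[Mn²⁺]_conc = 0.028/0.2 = 0.140.
E = 0 − (0.0592/2) log Q = −(0.0592/2)(-0.854) = 0.0253 V.

0.025 V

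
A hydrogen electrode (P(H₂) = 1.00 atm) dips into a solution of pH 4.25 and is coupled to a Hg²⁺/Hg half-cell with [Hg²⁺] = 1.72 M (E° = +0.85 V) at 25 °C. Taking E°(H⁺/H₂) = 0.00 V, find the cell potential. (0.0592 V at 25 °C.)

1.11 V

The Hg²⁺/Hg couple is the cathode, so E°_cell = 0.85 V; n = 2.
[H⁺] = 10^(−4.25) = 5.6 × 10^-5 M, and Q = [H⁺]^2 / ([Hg²⁺]·P(H₂)) = 1.84 × 10^-9.
E = E° − (0.0592/2) log Q = 0.85 − (0.0592/2)(-8.736) = 1.109 V.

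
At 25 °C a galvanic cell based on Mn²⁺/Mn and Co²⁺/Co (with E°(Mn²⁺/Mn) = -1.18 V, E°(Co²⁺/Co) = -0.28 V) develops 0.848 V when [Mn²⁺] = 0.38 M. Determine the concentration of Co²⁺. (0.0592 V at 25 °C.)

0.0067 M

From the Nernst equation, log Q = n(E° − E)/0.0592 = 2(0.90 − 0.848)/0.0592 = 1.757, so Q = 57.1.
With Q = [Mn²⁺]/[Co²⁺] and the known concentrations, [Co²⁺] in the denominator gives [Co²⁺] = 0.0067 M.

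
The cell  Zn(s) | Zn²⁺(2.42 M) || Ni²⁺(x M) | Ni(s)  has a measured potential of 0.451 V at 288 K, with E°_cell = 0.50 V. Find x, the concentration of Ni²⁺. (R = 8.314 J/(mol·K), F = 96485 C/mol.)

0.047 M

From the Nernst equation, ln Q = nF(E° − E)/RT = 2×96485×(0.50 − 0.451)/(8.314×288) = 3.949, so Q = 51.9.
With Q = [Zn²⁺]/[Ni²⁺] and the known concentrations, [Ni²⁺] in the denominator gives [Ni²⁺] = 0.047 M.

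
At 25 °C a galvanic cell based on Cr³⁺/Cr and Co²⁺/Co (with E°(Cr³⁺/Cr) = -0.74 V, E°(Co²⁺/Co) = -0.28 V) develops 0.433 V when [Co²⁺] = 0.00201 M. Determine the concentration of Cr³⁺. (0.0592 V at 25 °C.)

0.0021 M

From the Nernst equation, log Q = n(E° − E)/0.0592 = 6(0.46 − 0.433)/0.0592 = 2.736, so Q = 545.
With Q = [Cr³⁺]^2/[Co²⁺]^3 and the known concentrations, [Cr³⁺]^2 in the numerator gives [Cr³⁺] = 0.0021 M.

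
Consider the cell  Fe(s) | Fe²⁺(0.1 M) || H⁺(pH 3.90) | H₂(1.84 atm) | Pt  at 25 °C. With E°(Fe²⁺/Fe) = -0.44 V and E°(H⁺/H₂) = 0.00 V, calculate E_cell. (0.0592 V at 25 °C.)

The hydrogen couple is the cathode, so E°_cell = 0.44 V; n = 2.
[H⁺] = 10^(−3.90) = 1.3 × 10^-4 M, and Q = [Fe²⁺]·P(H₂) / [H⁺]^2 = 1.16 × 10^7.
E = E° − (0.0592/2) log Q = 0.44 − (0.0592/2)(7.065) = 0.231 V.

0.23 V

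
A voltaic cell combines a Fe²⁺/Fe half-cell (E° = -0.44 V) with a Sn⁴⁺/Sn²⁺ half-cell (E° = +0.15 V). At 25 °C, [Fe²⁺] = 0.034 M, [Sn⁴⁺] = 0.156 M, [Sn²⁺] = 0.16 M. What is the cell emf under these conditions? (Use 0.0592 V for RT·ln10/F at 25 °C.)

The Sn⁴⁺/Sn²⁺ couple has the higher reduction potential and acts as the cathode, so E°_cell = +0.15 − (-0.44) = 0.59 V.
Balancing electrons gives n = 2; the reaction quotient is Q = [Fe²⁺]·[Sn²⁺]/[Sn⁴⁺] = 0.0349.
At 25 °C, E = E° − (0.0592/n) log Q = 0.59 − (0.0592/2)(-1.458) = 0.590 + 0.043 = 0.633 V.

0.633 V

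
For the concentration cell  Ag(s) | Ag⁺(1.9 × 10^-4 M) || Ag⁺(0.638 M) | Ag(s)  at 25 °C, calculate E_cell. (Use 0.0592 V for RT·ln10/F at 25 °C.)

Both half-cells are Ag⁺/Ag, so E°_cell = 0. The concentrated side is the cathode; the cell reaction moves Ag⁺ from high to low concentration with n = 1.
Q = [Ag⁺]_dilute/[Ag⁺]_conc = 1.9 × 10^-4/0.638 = 2.98 × 10^-4.
E = 0 − (0.0592/1) log Q = −(0.0592/1)(-3.526) = 0.2087 V.

0.21 V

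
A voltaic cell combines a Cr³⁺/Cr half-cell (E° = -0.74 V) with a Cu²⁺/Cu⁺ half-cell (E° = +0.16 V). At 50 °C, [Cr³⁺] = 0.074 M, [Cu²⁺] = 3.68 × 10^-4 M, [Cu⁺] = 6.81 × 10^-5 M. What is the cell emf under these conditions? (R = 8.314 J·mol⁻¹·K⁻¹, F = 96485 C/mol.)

0.971 V

The Cu²⁺/Cu⁺ couple has the higher reduction potential and acts as the cathode, so E°_cell = +0.16 − (-0.74) = 0.90 V.
Balancing electrons gives n = 3; the reaction quotient is Q = [Cr³⁺]·[Cu⁺]^3/[Cu²⁺]^3 = 4.69 × 10^-4.
E = E° − (RT/nF) ln Q = 0.90 − (8.314×323)/(3×96485) × (-7.665) = 0.900 + 0.071 = 0.971 V.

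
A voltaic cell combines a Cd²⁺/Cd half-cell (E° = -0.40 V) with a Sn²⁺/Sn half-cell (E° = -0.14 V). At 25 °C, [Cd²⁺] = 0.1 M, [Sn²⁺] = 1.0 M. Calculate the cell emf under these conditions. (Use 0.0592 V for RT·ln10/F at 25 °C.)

The Sn²⁺/Sn couple has the higher reduction potential and acts as the cathode, so E°_cell = -0.14 − (-0.40) = 0.26 V.
Balancing electrons gives n = 2; the reaction quotient is Q = [Cd²⁺]/[Sn²⁺] = 0.100.
At 25 °C, E = E° − (0.0592/n) log Q = 0.26 − (0.0592/2)(-1.000) = 0.260 + 0.030 = 0.290 V.

0.290 V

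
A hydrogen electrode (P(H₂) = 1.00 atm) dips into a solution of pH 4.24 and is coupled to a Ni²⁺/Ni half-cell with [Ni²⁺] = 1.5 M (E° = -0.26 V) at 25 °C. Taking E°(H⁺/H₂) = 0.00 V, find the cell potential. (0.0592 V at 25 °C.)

The hydrogen couple is the cathode, so E°_cell = 0.26 V; n = 2.
[H⁺] = 10^(−4.24) = 5.8 × 10^-5 M, and Q = [Ni²⁺]·P(H₂) / [H⁺]^2 = 4.53 × 10^8.
E = E° − (0.0592/2) log Q = 0.26 − (0.0592/2)(8.656) = 0.004 V.

0.004 V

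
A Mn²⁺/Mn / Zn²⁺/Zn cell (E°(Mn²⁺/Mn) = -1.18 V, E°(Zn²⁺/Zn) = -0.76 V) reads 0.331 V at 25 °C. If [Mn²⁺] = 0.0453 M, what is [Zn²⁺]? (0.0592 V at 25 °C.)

From the Nernst equation, log Q = n(E° − E)/0.0592 = 2(0.42 − 0.331)/0.0592 = 3.007, so Q = 1020.
With Q = [Mn²⁺]/[Zn²⁺] and the known concentrations, [Zn²⁺] in the denominator gives [Zn²⁺] = 4.5 × 10^-5 M.

4.5 × 10^-5 M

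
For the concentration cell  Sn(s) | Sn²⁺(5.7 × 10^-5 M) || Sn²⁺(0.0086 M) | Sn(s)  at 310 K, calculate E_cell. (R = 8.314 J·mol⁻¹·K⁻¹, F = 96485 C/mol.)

Both half-cells are Sn²⁺/Sn, so E°_cell = 0. The concentrated side is the cathode; the cell reaction moves Sn²⁺ from high to low concentration with n = 2.
Q = [Sn²⁺]_dilute/[Sn²⁺]_conc = 5.7 × 10^-5/0.0086 = 0.00663.
E = 0 − (RT/nF) ln Q = −((8.314×310)/(2×96485))(-5.016) = 0.0670 V.

0.067 V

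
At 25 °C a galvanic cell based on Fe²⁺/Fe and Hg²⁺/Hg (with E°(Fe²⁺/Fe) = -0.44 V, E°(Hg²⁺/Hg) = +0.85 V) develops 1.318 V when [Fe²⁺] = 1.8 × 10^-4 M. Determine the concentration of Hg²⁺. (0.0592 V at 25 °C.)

0.0016 M

From the Nernst equation, log Q = n(E° − E)/0.0592 = 2(1.29 − 1.318)/0.0592 = -0.946, so Q = 0.113.
With Q = [Fe²⁺]/[Hg²⁺] and the known concentrations, [Hg²⁺] in the denominator gives [Hg²⁺] = 0.0016 M.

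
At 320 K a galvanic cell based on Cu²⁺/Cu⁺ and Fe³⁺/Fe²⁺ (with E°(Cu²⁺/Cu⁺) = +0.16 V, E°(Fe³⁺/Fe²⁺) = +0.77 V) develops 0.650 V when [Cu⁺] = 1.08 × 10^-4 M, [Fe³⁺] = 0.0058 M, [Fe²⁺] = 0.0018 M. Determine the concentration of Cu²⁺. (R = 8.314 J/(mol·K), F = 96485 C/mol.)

From the Nernst equation, ln Q = nF(E° − E)/RT = 1×96485×(0.61 − 0.650)/(8.314×320) = -1.451, so Q = 0.234.
With Q = [Cu²⁺]·[Fe²⁺]/([Cu⁺]·[Fe³⁺]) and the known concentrations, [Cu²⁺] in the numerator gives [Cu²⁺] = 8.2 × 10^-5 M.

8.2 × 10^-5 M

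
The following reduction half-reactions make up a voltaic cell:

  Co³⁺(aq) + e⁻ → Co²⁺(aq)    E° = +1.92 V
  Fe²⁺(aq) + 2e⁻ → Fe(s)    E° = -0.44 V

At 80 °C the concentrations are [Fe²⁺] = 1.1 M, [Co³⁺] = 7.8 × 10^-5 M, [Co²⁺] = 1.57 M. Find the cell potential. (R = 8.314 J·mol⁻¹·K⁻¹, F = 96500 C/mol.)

The Co³⁺/Co²⁺ couple has the higher reduction potential and acts as the cathode, so E°_cell = +1.92 − (-0.44) = 2.36 V.
Balancing electrons gives n = 2; the reaction quotient is Q = [Fe²⁺]·[Co²⁺]^2/[Co³⁺]^2 = 4.46 × 10^8.
E = E° − (RT/nF) ln Q = 2.36 − (8.314×353)/(2×96500) × (19.915) = 2.360 − 0.303 = 2.057 V.

2.06 V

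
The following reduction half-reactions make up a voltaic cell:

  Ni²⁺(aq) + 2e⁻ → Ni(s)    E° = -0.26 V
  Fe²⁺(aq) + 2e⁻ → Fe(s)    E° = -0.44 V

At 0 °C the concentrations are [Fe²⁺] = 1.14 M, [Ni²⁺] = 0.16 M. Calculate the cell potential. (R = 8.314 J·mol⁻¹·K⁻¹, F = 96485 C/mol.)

The Ni²⁺/Ni couple has the higher reduction potential and acts as the cathode, so E°_cell = -0.26 − (-0.44) = 0.18 V.
Balancing electrons gives n = 2; the reaction quotient is Q = [Fe²⁺]/[Ni²⁺] = 7.12.
E = E° − (RT/nF) ln Q = 0.18 − (8.314×273)/(2×96485) × (1.964) = 0.180 − 0.023 = 0.157 V.

0.157 V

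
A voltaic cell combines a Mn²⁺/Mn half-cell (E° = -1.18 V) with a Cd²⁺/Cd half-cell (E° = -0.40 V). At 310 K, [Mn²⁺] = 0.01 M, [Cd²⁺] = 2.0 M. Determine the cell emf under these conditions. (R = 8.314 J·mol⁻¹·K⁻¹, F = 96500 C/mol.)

0.851 V

The Cd²⁺/Cd couple has the higher reduction potential and acts as the cathode, so E°_cell = -0.40 − (-1.18) = 0.78 V.
Balancing electrons gives n = 2; the reaction quotient is Q = [Mn²⁺]/[Cd²⁺] = 0.00500.
E = E° − (RT/nF) ln Q = 0.78 − (8.314×310)/(2×96500) × (-5.298) = 0.780 + 0.071 = 0.851 V.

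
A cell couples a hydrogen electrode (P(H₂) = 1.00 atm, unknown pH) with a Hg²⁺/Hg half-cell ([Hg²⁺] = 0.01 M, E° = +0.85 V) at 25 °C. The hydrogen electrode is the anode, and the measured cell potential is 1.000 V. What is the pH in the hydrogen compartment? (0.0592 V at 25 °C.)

E°_cell = 0.85 V and n = 2.
log Q = n(E° − E)/0.0592 = 2×(0.85 − 1.000)/0.0592 = -5.068.
With Q = [H⁺]^2 / ([Hg²⁺]·P(H₂)), solving for [H⁺] gives log[H⁺] = -3.534, so pH = 3.53.

pH = 3.53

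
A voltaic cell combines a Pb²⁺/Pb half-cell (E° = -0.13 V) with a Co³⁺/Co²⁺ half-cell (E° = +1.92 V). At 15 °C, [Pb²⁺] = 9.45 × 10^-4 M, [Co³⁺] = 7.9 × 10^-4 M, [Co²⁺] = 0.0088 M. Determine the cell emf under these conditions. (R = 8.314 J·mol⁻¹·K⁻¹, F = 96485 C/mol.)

The Co³⁺/Co²⁺ couple has the higher reduction potential and acts as the cathode, so E°_cell = +1.92 − (-0.13) = 2.05 V.
Balancing electrons gives n = 2; the reaction quotient is Q = [Pb²⁺]·[Co²⁺]^2/[Co³⁺]^2 = 0.117.
E = E° − (RT/nF) ln Q = 2.05 − (8.314×288)/(2×96485) × (-2.143) = 2.050 + 0.027 = 2.077 V.

2.08 V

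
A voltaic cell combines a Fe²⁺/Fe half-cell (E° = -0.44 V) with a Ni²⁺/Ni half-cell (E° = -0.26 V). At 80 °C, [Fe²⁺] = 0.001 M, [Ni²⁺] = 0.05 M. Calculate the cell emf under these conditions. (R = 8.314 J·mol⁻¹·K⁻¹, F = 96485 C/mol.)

0.239 V

The Ni²⁺/Ni couple has the higher reduction potential and acts as the cathode, so E°_cell = -0.26 − (-0.44) = 0.18 V.
Balancing electrons gives n = 2; the reaction quotient is Q = [Fe²⁺]/[Ni²⁺] = 0.0200.
E = E° − (RT/nF) ln Q = 0.18 − (8.314×353)/(2×96485) × (-3.912) = 0.180 + 0.059 = 0.239 V.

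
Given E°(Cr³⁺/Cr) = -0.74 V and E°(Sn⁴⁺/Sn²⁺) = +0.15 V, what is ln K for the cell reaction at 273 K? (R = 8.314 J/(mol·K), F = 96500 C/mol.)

ln K = 227.0

E°_cell = +0.15 − (-0.74) = 0.89 V, with n = 6 electrons transferred.
At equilibrium E = 0, so the Nernst equation gives ln K = nFE°/RT = (6)(96500)(0.89)/((8.314)(273)) = 227.04.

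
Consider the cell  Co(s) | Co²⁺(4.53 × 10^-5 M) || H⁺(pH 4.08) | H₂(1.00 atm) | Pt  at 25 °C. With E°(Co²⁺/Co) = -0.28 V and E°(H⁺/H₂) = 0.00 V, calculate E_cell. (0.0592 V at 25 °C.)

0.17 V

The hydrogen couple is the cathode, so E°_cell = 0.28 V; n = 2.
[H⁺] = 10^(−4.08) = 8.3 × 10^-5 M, and Q = [Co²⁺]·P(H₂) / [H⁺]^2 = 6550.
E = E° − (0.0592/2) log Q = 0.28 − (0.0592/2)(3.816) = 0.167 V.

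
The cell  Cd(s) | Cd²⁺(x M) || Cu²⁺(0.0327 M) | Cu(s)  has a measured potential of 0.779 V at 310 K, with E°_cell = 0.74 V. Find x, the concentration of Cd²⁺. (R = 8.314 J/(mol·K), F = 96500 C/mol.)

From the Nernst equation, ln Q = nF(E° − E)/RT = 2×96500×(0.74 − 0.779)/(8.314×310) = -2.920, so Q = 0.0539.
With Q = [Cd²⁺]/[Cu²⁺] and the known concentrations, [Cd²⁺] in the numerator gives [Cd²⁺] = 0.0018 M.

0.0018 M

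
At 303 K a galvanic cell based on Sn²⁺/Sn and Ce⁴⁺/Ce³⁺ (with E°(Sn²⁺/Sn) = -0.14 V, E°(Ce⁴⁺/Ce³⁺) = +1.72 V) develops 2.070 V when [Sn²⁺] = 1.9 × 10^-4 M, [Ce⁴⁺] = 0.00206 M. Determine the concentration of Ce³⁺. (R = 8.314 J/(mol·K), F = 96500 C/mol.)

From the Nernst equation, ln Q = nF(E° − E)/RT = 2×96500×(1.86 − 2.070)/(8.314×303) = -16.089, so Q = 1.03 × 10^-7.
With Q = [Sn²⁺]·[Ce³⁺]^2/[Ce⁴⁺]^2 and the known concentrations, [Ce³⁺]^2 in the numerator gives [Ce³⁺] = 4.8 × 10^-5 M.

4.8 × 10^-5 M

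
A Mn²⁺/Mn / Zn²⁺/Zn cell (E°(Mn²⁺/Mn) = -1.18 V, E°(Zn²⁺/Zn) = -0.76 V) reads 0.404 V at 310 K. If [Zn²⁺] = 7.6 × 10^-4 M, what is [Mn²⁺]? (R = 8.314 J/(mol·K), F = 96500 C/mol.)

0.0025 M

From the Nernst equation, ln Q = nF(E° − E)/RT = 2×96500×(0.42 − 0.404)/(8.314×310) = 1.198, so Q = 3.31.
With Q = [Mn²⁺]/[Zn²⁺] and the known concentrations, [Mn²⁺] in the numerator gives [Mn²⁺] = 0.0025 M.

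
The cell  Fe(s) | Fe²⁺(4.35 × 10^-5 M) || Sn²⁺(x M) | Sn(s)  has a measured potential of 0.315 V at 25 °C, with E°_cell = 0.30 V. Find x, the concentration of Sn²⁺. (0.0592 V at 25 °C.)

1.4 × 10^-4 M

From the Nernst equation, log Q = n(E° − E)/0.0592 = 2(0.30 − 0.315)/0.0592 = -0.507, so Q = 0.311.
With Q = [Fe²⁺]/[Sn²⁺] and the known concentrations, [Sn²⁺] in the denominator gives [Sn²⁺] = 1.4 × 10^-4 M.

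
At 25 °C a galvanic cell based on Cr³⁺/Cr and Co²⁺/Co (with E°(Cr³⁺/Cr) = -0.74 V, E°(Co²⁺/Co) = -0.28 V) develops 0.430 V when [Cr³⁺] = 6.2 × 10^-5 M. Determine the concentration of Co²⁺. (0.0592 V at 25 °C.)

1.5 × 10^-4 M

From the Nernst equation, log Q = n(E° − E)/0.0592 = 6(0.46 − 0.430)/0.0592 = 3.041, so Q = 1100.
With Q = [Cr³⁺]^2/[Co²⁺]^3 and the known concentrations, [Co²⁺]^3 in the denominator gives [Co²⁺] = 1.5 × 10^-4 M.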